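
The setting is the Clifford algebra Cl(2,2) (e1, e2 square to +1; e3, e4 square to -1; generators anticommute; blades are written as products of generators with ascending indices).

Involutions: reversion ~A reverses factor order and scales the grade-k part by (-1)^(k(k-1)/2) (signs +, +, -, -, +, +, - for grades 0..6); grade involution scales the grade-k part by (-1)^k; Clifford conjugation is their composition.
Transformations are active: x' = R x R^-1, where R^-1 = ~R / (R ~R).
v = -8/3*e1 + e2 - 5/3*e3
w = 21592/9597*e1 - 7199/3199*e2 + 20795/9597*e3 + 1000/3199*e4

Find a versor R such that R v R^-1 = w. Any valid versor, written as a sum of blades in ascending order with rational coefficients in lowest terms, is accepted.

Take R = v + w = -4000/9597*e1 - 4000/3199*e2 + 1600/3199*e3 + 1000/3199*e4. Because q(v) = q(w) = 16/3, conjugation by R sends v exactly to w.
Answer: -4000/9597*e1 - 4000/3199*e2 + 1600/3199*e3 + 1000/3199*e4


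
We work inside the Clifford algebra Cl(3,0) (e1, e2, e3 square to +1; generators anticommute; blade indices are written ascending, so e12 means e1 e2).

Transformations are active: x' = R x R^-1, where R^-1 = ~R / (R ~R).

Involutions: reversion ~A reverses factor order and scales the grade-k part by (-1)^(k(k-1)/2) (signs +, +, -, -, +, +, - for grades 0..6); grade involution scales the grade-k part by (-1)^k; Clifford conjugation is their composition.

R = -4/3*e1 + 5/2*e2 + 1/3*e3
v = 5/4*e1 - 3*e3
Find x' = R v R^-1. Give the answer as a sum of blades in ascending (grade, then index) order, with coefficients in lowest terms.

~R = -4/3*e1 + 5/2*e2 + 1/3*e3, and R ~R = 293/36, so R^-1 = ~R / (293/36).
R v = -8/3 - 25/8*e12 + 43/12*e13 - 15/2*e23
Answer: -441/1172*e1 - 480/293*e2 + 815/293*e3


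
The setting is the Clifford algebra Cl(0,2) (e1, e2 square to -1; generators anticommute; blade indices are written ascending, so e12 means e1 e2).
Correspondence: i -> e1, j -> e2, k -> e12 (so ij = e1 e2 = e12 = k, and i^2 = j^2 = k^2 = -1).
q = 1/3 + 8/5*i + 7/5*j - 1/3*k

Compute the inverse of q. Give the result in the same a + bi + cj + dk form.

In blades: q = 1/3 + 8/5*e1 + 7/5*e2 - 1/3*e12.
With qbar = 1/3 - 8/5*e1 - 7/5*e2 + 1/3*e12 (scalar fixed, mapped units negated), q qbar = 1067/225 (the sum of squared coefficients), so q^-1 = qbar / (1067/225) = 75/1067 - 360/1067*e1 - 315/1067*e2 + 75/1067*e12; translating back:
Answer: 75/1067 - 360/1067*i - 315/1067*j + 75/1067*k


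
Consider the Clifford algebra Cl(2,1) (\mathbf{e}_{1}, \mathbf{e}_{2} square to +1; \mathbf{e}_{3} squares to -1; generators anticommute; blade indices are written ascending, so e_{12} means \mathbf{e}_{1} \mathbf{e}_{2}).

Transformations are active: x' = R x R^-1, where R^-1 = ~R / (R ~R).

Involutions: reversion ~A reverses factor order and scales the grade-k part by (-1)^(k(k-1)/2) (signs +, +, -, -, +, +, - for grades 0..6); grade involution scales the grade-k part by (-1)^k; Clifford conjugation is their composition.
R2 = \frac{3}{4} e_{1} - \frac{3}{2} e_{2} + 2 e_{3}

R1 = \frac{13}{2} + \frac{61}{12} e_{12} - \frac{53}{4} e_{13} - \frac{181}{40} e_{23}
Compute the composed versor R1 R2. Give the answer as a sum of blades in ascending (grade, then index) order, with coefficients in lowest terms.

Distribute over the terms of R2 (each basis-blade product reordered to ascending indices, repeated generators contracted through their squares):
R1 (\frac{3}{4} e_{1}) = \frac{39}{8} e_{1} - \frac{61}{16} e_{2} + \frac{159}{16} e_{3} - \frac{543}{160} e_{123}
R1 (-\frac{3}{2} e_{2}) = -\frac{61}{8} e_{1} - \frac{39}{4} e_{2} - \frac{543}{80} e_{3} - \frac{159}{8} e_{123}
R1 (2 e_{3}) = \frac{53}{2} e_{1} + \frac{181}{20} e_{2} + 13 e_{3} + \frac{61}{6} e_{123}
Summing the partial products and collecting blades:
Answer: \frac{95}{4} e_{1} - \frac{361}{80} e_{2} + \frac{323}{20} e_{3} - \frac{6289}{480} e_{123}


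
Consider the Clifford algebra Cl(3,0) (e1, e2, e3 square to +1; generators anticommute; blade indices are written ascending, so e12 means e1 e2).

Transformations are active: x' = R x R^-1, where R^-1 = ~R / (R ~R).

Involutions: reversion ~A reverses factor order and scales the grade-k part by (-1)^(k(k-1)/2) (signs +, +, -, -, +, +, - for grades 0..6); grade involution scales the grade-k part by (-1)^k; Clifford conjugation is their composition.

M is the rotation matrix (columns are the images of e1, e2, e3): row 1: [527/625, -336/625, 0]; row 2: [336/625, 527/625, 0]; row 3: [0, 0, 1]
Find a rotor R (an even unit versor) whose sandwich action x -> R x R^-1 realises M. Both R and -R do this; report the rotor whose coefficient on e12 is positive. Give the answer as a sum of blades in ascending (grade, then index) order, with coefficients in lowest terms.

Method: write R = a + b12*e12 + b13*e13 + b23*e23 with a^2 + b12^2 + b13^2 + b23^2 = 1 (so R^-1 = ~R). Expanding the columns R e_j ~R gives tr M = 4a^2 - 1 and, from the antisymmetric part, M21 - M12 = -4a*b12, M13 - M31 = 4a*b13, M32 - M23 = -4a*b23.
Here tr M = 1679/625, so a^2 = (1 + tr M)/4 = 576/625 and a = ±24/25. Taking a = 24/25: M21 - M12 = 672/625, M13 - M31 = 0, M32 - M23 = 0, giving b12 = -7/25, b13 = 0, b23 = 0, i.e. R = 24/25 - 7/25*e12.
Its e12 coefficient is negative, so report the other preimage -R.
Answer: -24/25 + 7/25*e12. Why the constraint matters: R and -R act identically through the sandwich — M has trace 1679/625 either way — so only the sign condition on e12 picks one of the two preimages.


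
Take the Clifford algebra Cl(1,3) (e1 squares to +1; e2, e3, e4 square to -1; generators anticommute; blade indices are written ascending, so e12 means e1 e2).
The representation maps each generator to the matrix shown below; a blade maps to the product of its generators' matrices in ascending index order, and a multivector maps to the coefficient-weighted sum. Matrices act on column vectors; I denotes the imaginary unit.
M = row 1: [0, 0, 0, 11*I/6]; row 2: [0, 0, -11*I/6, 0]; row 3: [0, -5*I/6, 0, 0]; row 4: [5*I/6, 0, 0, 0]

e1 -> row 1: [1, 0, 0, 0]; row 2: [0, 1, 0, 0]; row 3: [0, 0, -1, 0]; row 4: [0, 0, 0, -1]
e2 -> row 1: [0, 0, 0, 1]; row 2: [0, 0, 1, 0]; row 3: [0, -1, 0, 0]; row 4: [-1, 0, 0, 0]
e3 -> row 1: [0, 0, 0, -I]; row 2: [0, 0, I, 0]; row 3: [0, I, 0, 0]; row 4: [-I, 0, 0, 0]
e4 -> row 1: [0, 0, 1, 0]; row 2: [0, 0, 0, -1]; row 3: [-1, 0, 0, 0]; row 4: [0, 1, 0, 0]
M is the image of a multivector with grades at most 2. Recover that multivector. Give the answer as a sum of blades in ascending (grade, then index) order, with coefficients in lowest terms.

Method: the blade images are trace-orthogonal — tr(rho(e_A) rho(e_B)^-1) = 4 if A = B and 0 otherwise — and rho(e_A)^-1 = (e_A)^2 * rho(e_A) with (e_A)^2 = +1 or -1, so the coefficient of e_A in the preimage is (e_A)^2 * tr(M rho(e_A))/4.
Nonzero projections over blades of grade <= 2: e3: (e3)^2 = -1, tr(M rho(e3)) = 16/3, coefficient -4/3; e13: (e13)^2 = +1, tr(M rho(e13)) = -2, coefficient -1/2. Every other blade of grade <= 2 projects to 0.
Answer: -4/3*e3 - 1/2*e13


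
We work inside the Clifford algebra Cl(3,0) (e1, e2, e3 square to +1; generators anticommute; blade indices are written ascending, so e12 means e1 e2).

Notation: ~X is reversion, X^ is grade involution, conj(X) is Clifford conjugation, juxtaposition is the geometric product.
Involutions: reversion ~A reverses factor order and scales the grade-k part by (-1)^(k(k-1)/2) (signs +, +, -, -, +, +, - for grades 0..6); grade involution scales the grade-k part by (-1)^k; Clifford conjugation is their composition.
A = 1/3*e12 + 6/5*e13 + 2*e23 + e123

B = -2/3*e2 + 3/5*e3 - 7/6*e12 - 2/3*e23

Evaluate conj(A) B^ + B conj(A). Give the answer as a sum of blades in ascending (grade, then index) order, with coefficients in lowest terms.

first term: -31/18 + 262/225*e1 + 6/5*e2 + 5/2*e3 - 7/5*e12 - 25/9*e13 + 7/5*e23 + e123
second term: -31/18 + 262/225*e1 + 6/5*e2 + 5/2*e3 + 7/5*e12 + 25/9*e13 - 7/5*e23 - e123
Answer: -31/9 + 524/225*e1 + 12/5*e2 + 5*e3


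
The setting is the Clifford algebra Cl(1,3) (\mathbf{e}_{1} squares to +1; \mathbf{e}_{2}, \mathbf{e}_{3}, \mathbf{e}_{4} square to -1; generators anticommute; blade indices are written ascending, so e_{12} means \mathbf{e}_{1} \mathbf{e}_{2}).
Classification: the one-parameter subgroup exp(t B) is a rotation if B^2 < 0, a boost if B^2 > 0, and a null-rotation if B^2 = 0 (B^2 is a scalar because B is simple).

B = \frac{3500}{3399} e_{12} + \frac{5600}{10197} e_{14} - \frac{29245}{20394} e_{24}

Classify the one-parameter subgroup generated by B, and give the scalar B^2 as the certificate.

B^2 term by term: the squares give (\frac{3500}{3399})^2*(e_{12})^2 + (\frac{5600}{10197})^2*(e_{14})^2 + (-\frac{29245}{20394})^2*(e_{24})^2 = \frac{12250000}{11553201}*(+1) + \frac{31360000}{103978809}*(+1) + \frac{855270025}{415915236}*(-1) = -\frac{25}{36} (each basis 2-blade squares to minus the product of its generators' squares); cross terms between blades sharing an index anticommute and cancel. So B^2 = -\frac{25}{36}.
Answer: rotation, certificate B^2 = -\frac{25}{36}. Key observation: B^2 = -\frac{25}{36} is a conjugation invariant, so its sign decides the class regardless of the surface form of B.


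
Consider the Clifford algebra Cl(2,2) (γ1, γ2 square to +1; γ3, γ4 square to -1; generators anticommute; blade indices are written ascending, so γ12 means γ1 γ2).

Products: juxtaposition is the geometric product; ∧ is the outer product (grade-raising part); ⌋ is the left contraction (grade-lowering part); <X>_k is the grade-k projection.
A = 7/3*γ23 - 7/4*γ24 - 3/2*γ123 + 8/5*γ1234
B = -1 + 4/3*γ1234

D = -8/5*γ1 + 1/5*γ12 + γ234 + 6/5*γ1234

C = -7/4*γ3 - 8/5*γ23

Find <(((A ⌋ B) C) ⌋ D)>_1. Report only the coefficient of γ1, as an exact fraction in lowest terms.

step 1: 32/15 - 2*γ4 + 7/3*γ13 + 28/9*γ14
step 2: 49/12*γ1 - 56/15*γ3 - 56/15*γ12 - 256/75*γ23 - 7/2*γ34 + 49/9*γ134 + 16/5*γ234 - 224/45*γ1234
step 3: -374/25 + 96/25*γ1 - 133/60*γ2 - 256/75*γ4 + 21/5*γ12 - 512/125*γ14 - 56/15*γ24 + 112/25*γ34 + 112/25*γ124 + 49/10*γ234
step 4: 96/25*γ1 - 133/60*γ2 - 256/75*γ4
Answer: 96/25


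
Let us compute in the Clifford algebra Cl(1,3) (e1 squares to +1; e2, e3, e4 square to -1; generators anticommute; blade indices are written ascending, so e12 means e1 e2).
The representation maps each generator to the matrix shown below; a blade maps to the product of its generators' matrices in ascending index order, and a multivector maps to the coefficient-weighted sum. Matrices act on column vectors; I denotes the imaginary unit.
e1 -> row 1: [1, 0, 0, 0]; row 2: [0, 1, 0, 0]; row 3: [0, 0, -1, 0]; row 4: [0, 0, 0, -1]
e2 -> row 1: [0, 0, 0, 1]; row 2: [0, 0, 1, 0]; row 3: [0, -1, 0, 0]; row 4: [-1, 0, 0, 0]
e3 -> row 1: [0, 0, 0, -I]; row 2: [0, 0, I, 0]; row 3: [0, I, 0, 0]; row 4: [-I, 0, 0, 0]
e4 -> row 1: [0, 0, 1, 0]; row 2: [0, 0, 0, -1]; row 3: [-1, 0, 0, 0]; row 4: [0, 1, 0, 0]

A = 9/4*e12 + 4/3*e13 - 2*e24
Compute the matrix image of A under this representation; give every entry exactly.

Bivector images (products of the table entries): rho(e12) = rho(e1)rho(e2) = row 1: [0, 0, 0, 1]; row 2: [0, 0, 1, 0]; row 3: [0, 1, 0, 0]; row 4: [1, 0, 0, 0]; rho(e13) = rho(e1)rho(e3) = row 1: [0, 0, 0, -I]; row 2: [0, 0, I, 0]; row 3: [0, -I, 0, 0]; row 4: [I, 0, 0, 0]; rho(e24) = rho(e2)rho(e4) = row 1: [0, 1, 0, 0]; row 2: [-1, 0, 0, 0]; row 3: [0, 0, 0, 1]; row 4: [0, 0, -1, 0].
M = (9/4)*rho(e12) + (4/3)*rho(e13) + (-2)*rho(e24), summed entrywise:
Answer: row 1: [0, -2, 0, 9/4 - 4*I/3]; row 2: [2, 0, 9/4 + 4*I/3, 0]; row 3: [0, 9/4 - 4*I/3, 0, -2]; row 4: [9/4 + 4*I/3, 0, 2, 0]


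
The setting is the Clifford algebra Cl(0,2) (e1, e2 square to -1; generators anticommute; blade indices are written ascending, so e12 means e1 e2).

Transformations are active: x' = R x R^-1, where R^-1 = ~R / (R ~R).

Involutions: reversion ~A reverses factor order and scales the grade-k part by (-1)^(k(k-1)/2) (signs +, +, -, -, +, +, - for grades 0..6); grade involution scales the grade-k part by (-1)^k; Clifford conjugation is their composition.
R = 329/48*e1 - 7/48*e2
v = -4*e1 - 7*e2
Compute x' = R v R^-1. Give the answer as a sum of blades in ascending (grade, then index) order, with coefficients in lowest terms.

~R = 329/48*e1 - 7/48*e2, and R ~R = -54145/1152, so R^-1 = ~R / (-54145/1152).
R v = 1267/48 - 777/16*e12
Answer: -4087/1105*e1 + 7916/1105*e2


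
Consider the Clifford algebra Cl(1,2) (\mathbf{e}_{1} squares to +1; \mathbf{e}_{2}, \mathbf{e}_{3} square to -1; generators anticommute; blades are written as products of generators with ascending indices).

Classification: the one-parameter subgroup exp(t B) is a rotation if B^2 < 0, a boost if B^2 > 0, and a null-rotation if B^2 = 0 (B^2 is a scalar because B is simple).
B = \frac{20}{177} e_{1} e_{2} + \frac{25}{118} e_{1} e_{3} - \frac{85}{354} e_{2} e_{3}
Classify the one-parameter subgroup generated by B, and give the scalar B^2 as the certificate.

B^2 term by term: the squares give (\frac{20}{177})^2*(e_{1} e_{2})^2 + (\frac{25}{118})^2*(e_{1} e_{3})^2 + (-\frac{85}{354})^2*(e_{2} e_{3})^2 = \frac{400}{31329}*(+1) + \frac{625}{13924}*(+1) + \frac{7225}{125316}*(-1) = 0 (each basis 2-blade squares to minus the product of its generators' squares); cross terms between blades sharing an index anticommute and cancel. So B^2 = 0.
Answer: null-rotation, certificate B^2 = 0. The invariant at work: B^2 = 0 is unchanged by conjugation, hence its sign classifies the subgroup whatever basis B is written in.


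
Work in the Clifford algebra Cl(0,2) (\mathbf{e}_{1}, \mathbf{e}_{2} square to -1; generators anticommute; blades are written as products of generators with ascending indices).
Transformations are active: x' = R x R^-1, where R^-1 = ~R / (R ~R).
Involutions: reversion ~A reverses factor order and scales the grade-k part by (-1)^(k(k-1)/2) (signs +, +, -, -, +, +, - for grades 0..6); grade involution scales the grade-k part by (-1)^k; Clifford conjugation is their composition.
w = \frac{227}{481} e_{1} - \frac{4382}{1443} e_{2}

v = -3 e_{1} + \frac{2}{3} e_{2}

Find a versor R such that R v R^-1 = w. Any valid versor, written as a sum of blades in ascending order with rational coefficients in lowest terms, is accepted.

Take R = v + w = -\frac{1216}{481} e_{1} - \frac{1140}{481} e_{2}. Because q(v) = q(w) = -\frac{85}{9}, conjugation by R sends v exactly to w.
Answer: -\frac{1216}{481} e_{1} - \frac{1140}{481} e_{2}


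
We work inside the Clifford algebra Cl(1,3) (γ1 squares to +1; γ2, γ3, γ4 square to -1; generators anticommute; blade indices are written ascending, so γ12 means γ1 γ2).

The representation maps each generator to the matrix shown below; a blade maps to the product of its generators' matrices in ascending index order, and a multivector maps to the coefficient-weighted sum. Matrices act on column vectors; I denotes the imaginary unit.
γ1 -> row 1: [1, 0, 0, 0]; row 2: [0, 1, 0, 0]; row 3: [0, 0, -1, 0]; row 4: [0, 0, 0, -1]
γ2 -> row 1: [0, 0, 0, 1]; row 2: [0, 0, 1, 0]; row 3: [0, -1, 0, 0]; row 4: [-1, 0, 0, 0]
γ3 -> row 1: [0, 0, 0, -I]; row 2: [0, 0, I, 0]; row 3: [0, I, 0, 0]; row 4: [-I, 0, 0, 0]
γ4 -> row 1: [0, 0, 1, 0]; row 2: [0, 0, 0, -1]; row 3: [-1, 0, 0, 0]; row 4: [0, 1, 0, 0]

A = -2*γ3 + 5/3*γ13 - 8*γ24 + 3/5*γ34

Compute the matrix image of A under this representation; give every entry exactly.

Bivector images (products of the table entries): rho(γ13) = rho(γ1)rho(γ3) = row 1: [0, 0, 0, -I]; row 2: [0, 0, I, 0]; row 3: [0, -I, 0, 0]; row 4: [I, 0, 0, 0]; rho(γ24) = rho(γ2)rho(γ4) = row 1: [0, 1, 0, 0]; row 2: [-1, 0, 0, 0]; row 3: [0, 0, 0, 1]; row 4: [0, 0, -1, 0]; rho(γ34) = rho(γ3)rho(γ4) = row 1: [0, -I, 0, 0]; row 2: [-I, 0, 0, 0]; row 3: [0, 0, 0, -I]; row 4: [0, 0, -I, 0].
M = (-2)*rho(γ3) + (5/3)*rho(γ13) + (-8)*rho(γ24) + (3/5)*rho(γ34), summed entrywise:
Answer: row 1: [0, -8 - 3*I/5, 0, I/3]; row 2: [8 - 3*I/5, 0, -I/3, 0]; row 3: [0, -11*I/3, 0, -8 - 3*I/5]; row 4: [11*I/3, 0, 8 - 3*I/5, 0]


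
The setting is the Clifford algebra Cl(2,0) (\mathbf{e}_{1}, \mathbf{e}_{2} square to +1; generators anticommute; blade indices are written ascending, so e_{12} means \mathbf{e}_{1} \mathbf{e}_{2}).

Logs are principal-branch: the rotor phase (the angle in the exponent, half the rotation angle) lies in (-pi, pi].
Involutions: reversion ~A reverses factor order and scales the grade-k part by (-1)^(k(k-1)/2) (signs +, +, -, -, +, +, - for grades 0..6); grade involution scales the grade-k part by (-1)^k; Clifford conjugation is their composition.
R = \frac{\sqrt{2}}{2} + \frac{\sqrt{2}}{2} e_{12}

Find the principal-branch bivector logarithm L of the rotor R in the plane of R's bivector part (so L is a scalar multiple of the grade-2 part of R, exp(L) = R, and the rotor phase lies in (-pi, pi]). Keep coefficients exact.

The scalar part of R is \frac{\sqrt{2}}{2}, which pins the rotor phase on the principal branch; dividing the bivector part by the sine of that phase recovers the unit plane, and L is the phase times that plane.
Concretely: cos(phase) = \frac{\sqrt{2}}{2} gives phase = ±\frac{\pi}{4}, and since phase/sin(phase) is even the sign is immaterial: L = (phase/sin(phase)) * <R>_2 = (\frac{\sqrt{2} \pi}{4}) * <R>_2.
Answer: \frac{\pi}{4} e_{12}


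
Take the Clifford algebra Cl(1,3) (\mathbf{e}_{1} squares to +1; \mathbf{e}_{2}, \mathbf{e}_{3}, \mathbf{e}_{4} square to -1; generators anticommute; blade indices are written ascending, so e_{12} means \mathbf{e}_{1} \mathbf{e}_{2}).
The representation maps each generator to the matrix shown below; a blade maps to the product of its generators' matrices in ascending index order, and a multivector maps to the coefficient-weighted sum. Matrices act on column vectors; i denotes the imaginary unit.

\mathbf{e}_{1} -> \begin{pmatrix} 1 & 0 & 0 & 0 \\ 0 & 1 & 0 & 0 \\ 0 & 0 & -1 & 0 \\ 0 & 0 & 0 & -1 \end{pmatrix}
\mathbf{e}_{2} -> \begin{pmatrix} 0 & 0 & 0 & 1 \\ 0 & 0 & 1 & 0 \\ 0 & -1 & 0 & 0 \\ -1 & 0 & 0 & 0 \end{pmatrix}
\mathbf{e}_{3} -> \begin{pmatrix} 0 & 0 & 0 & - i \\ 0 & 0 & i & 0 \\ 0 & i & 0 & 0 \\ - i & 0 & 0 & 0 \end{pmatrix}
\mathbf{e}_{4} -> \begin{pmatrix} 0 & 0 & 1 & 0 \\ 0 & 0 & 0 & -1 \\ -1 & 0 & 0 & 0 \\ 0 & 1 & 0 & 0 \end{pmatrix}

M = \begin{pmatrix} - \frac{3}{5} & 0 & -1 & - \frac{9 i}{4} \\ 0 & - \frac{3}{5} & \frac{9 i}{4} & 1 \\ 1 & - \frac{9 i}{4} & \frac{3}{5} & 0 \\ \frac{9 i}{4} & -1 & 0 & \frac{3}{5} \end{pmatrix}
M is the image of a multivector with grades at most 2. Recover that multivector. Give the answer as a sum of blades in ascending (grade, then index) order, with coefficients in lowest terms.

Method: the blade images are trace-orthogonal — tr(rho(e_A) rho(e_B)^-1) = 4 if A = B and 0 otherwise — and rho(e_A)^-1 = (e_A)^2 * rho(e_A) with (e_A)^2 = +1 or -1, so the coefficient of e_A in the preimage is (e_A)^2 * tr(M rho(e_A))/4.
Nonzero projections over blades of grade <= 2: e_{1}: (e_{1})^2 = +1, tr(M rho(e_{1})) = - \frac{12}{5}, coefficient -\frac{3}{5}; e_{4}: (e_{4})^2 = -1, tr(M rho(e_{4})) = 4, coefficient -1; e_{13}: (e_{13})^2 = +1, tr(M rho(e_{13})) = 9, coefficient \frac{9}{4}. Every other blade of grade <= 2 projects to 0.
Answer: -\frac{3}{5} e_{1} - e_{4} + \frac{9}{4} e_{13}


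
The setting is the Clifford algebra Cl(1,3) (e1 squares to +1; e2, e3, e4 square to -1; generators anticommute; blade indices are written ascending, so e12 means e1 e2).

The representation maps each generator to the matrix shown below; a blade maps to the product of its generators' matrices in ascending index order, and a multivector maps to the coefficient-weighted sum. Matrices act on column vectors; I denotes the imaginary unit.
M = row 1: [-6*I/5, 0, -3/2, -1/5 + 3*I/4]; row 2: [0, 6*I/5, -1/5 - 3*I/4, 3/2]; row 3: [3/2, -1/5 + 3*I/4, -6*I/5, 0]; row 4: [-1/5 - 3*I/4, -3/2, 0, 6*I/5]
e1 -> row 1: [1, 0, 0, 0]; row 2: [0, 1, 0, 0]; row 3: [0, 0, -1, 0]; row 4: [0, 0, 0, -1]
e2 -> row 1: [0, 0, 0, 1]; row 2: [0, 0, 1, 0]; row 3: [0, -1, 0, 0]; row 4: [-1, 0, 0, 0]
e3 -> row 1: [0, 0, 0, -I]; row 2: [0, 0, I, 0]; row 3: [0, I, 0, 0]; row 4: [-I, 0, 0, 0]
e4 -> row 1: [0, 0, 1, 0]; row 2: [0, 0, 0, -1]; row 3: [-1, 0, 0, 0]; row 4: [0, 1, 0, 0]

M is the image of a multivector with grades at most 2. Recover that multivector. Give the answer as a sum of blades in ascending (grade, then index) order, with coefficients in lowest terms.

Method: the blade images are trace-orthogonal — tr(rho(e_A) rho(e_B)^-1) = 4 if A = B and 0 otherwise — and rho(e_A)^-1 = (e_A)^2 * rho(e_A) with (e_A)^2 = +1 or -1, so the coefficient of e_A in the preimage is (e_A)^2 * tr(M rho(e_A))/4.
Nonzero projections over blades of grade <= 2: e4: (e4)^2 = -1, tr(M rho(e4)) = 6, coefficient -3/2; e12: (e12)^2 = +1, tr(M rho(e12)) = -4/5, coefficient -1/5; e13: (e13)^2 = +1, tr(M rho(e13)) = -3, coefficient -3/4; e23: (e23)^2 = -1, tr(M rho(e23)) = -24/5, coefficient 6/5. Every other blade of grade <= 2 projects to 0.
Answer: -3/2*e4 - 1/5*e12 - 3/4*e13 + 6/5*e23


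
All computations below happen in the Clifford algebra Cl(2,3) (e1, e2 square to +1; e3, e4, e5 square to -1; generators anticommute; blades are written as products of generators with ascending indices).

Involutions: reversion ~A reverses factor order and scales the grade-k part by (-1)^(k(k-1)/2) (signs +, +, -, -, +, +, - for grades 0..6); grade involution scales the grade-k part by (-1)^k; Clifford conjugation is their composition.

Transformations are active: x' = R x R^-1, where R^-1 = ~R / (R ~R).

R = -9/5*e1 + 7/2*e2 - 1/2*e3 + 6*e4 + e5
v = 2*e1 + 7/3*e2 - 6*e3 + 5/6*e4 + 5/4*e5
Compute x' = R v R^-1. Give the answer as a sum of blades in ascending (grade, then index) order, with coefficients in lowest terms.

~R = -9/5*e1 + 7/2*e2 - 1/2*e3 + 6*e4 + e5, and R ~R = -544/25, so R^-1 = ~R / (-544/25).
R v = -281/60 - 56/5*e1 e2 + 59/5*e1 e3 - 27/2*e1 e4 - 17/4*e1 e5 - 119/6*e2 e3 - 133/12*e2 e4 + 49/24*e2 e5 + 427/12*e3 e4 + 43/8*e3 e5 + 20/3*e4 e5
Answer: -3019/1088*e1 - 1799/2176*e2 + 37763/6528*e3 + 2855/1632*e4 - 2675/3264*e5


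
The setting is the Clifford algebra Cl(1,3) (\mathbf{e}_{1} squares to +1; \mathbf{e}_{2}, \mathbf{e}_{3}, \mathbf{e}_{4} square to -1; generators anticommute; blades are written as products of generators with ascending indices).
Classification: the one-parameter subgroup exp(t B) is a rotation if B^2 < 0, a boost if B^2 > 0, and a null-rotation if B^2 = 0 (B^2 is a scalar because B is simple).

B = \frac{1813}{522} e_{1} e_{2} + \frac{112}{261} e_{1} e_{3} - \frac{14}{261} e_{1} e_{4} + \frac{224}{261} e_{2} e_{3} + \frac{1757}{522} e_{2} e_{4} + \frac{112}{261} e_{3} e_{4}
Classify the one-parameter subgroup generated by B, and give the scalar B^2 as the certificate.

B^2 term by term: the squares give (\frac{1813}{522})^2*(e_{1} e_{2})^2 + (\frac{112}{261})^2*(e_{1} e_{3})^2 + (-\frac{14}{261})^2*(e_{1} e_{4})^2 + (\frac{224}{261})^2*(e_{2} e_{3})^2 + (\frac{1757}{522})^2*(e_{2} e_{4})^2 + (\frac{112}{261})^2*(e_{3} e_{4})^2 = \frac{3286969}{272484}*(+1) + \frac{12544}{68121}*(+1) + \frac{196}{68121}*(+1) + \frac{50176}{68121}*(-1) + \frac{3087049}{272484}*(-1) + \frac{12544}{68121}*(-1) = 0 (each basis 2-blade squares to minus the product of its generators' squares); cross terms between blades sharing an index anticommute and cancel; the commuting (index-disjoint) pairs give grade-4 terms 2*c*c'*(blade product), which cancel blade by blade — e_{1} e_{2} e_{3} e_{4}: \frac{203056}{68121} - \frac{196784}{68121} - \frac{6272}{68121} = 0 — confirming B is simple. So B^2 = 0.
Answer: null-rotation, certificate B^2 = 0. The class reads off the invariant scalar 0 directly.


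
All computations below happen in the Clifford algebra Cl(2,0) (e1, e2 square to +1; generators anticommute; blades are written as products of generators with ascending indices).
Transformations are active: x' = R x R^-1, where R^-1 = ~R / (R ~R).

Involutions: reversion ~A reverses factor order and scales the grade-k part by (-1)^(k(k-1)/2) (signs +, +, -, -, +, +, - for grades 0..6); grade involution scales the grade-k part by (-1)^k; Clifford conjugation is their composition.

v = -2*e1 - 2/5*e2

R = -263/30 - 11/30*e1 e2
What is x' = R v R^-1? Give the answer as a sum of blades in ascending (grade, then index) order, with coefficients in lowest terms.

~R = -263/30 + 11/30*e1 e2, and R ~R = 6929/90, so R^-1 = ~R / (6929/90).
R v = 442/25*e1 + 208/75*e2
Answer: -27002/13325*e1 - 3086/13325*e2


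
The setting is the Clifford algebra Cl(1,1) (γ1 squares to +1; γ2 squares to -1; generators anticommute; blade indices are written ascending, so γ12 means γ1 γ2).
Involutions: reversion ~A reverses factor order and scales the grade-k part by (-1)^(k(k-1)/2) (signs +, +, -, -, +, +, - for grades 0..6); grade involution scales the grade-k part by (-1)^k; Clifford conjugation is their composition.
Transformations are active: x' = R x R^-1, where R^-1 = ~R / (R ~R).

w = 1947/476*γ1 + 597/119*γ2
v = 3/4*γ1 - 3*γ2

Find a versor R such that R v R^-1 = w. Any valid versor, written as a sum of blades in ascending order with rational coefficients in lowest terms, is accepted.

Key observation: q(v) = q(w) = -135/16 (sandwiches preserve the norm), so R = v + w = 576/119*γ1 + 240/119*γ2 works whenever it is invertible — the component of v along it is kept and (v - w)/2 reverses, sending v to w.
Answer: 576/119*γ1 + 240/119*γ2


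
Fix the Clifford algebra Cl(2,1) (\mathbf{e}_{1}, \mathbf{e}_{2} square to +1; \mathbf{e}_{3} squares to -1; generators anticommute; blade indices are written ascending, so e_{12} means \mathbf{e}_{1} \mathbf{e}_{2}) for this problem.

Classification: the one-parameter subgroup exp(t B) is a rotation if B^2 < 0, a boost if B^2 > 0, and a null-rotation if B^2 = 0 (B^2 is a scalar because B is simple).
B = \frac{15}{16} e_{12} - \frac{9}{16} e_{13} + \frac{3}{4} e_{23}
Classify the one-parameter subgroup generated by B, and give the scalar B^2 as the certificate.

B^2 term by term: the squares give (\frac{15}{16})^2*(e_{12})^2 + (-\frac{9}{16})^2*(e_{13})^2 + (\frac{3}{4})^2*(e_{23})^2 = \frac{225}{256}*(-1) + \frac{81}{256}*(+1) + \frac{9}{16}*(+1) = 0 (each basis 2-blade squares to minus the product of its generators' squares); cross terms between blades sharing an index anticommute and cancel. So B^2 = 0.
Answer: null-rotation, certificate B^2 = 0. The class reads off the invariant scalar 0 directly.


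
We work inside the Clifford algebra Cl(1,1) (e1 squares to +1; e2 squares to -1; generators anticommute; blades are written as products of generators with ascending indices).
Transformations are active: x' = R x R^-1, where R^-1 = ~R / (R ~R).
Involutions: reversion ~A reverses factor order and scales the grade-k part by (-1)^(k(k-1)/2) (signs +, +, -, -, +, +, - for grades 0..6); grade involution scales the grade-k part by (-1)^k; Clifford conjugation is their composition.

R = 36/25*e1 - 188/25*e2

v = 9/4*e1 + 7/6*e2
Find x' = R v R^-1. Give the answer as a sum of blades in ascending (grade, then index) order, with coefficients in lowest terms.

~R = 36/25*e1 - 188/25*e2, and R ~R = -34048/625, so R^-1 = ~R / (-34048/625).
R v = 901/75 + 93/5*e1 e2
Answer: -12279/4256*e1 + 27451/12768*e2


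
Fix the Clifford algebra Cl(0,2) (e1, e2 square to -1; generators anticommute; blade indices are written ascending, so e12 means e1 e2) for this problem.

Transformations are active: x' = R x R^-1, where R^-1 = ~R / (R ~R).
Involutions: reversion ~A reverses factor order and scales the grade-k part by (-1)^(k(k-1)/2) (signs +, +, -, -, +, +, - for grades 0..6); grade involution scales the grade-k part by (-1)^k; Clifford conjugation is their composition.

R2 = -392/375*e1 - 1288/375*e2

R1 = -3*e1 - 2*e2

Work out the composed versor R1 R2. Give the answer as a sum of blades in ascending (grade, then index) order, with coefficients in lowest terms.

Distribute over the terms of R1 (each basis-blade product reordered to ascending indices, repeated generators contracted through their squares):
(-3*e1) R2 = -392/125 + 1288/125*e12
(-2*e2) R2 = -2576/375 - 784/375*e12
Summing the partial products and collecting blades:
Answer: -3752/375 + 616/75*e12


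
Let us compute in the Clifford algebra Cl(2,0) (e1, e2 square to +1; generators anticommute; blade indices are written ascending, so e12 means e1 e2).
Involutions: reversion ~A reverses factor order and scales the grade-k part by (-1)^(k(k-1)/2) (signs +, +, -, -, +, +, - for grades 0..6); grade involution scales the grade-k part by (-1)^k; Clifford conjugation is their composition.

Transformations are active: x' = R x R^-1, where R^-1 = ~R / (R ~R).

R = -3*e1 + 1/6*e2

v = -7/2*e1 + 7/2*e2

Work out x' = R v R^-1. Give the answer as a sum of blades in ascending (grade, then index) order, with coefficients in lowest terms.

~R = -3*e1 + 1/6*e2, and R ~R = 325/36, so R^-1 = ~R / (325/36).
R v = 133/12 - 119/12*e12
Answer: -2513/650*e1 - 2009/650*e2


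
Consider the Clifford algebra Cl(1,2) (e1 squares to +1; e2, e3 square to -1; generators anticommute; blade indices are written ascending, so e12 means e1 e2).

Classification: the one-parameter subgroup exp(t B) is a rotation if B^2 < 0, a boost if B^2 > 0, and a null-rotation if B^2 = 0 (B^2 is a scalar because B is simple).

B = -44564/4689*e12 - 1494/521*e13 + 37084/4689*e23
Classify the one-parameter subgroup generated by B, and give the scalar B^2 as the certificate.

B^2 term by term: the squares give (-44564/4689)^2*(e12)^2 + (-1494/521)^2*(e13)^2 + (37084/4689)^2*(e23)^2 = 1985950096/21986721*(+1) + 2232036/271441*(+1) + 1375223056/21986721*(-1) = 36 (each basis 2-blade squares to minus the product of its generators' squares); cross terms between blades sharing an index anticommute and cancel. So B^2 = 36.
Answer: boost, certificate B^2 = 36. Because 36 is invariant under every versor sandwich, the classification follows from its sign alone.


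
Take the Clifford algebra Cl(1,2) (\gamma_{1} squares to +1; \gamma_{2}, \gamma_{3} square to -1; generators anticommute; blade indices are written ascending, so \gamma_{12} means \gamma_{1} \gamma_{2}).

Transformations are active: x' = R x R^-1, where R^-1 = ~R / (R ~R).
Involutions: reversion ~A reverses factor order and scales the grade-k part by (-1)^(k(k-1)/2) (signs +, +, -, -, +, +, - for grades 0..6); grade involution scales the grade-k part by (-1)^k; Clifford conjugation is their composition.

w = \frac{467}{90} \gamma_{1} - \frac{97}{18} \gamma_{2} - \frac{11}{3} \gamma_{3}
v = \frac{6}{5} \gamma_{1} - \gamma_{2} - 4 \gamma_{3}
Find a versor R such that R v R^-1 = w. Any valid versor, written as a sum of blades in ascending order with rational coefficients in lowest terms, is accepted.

Since q(v) = q(w) = -\frac{389}{25}, the sum R = v + w = \frac{115}{18} \gamma_{1} - \frac{115}{18} \gamma_{2} - \frac{23}{3} \gamma_{3} does the job whenever invertible.
Answer: \frac{115}{18} \gamma_{1} - \frac{115}{18} \gamma_{2} - \frac{23}{3} \gamma_{3}


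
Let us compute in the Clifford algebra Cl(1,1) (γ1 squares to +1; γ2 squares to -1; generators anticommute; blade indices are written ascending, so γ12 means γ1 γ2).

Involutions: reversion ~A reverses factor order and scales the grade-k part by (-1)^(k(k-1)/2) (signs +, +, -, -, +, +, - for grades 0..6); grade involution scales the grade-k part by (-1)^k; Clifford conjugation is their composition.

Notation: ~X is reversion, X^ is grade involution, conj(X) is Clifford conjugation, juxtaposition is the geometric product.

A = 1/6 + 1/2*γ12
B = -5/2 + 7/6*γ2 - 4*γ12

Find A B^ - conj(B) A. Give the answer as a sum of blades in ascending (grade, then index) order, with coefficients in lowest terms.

first term: -29/12 + 7/12*γ1 - 7/36*γ2 - 23/12*γ12
second term: 19/12 - 7/12*γ1 - 7/36*γ2 - 7/12*γ12
Answer: -4 + 7/6*γ1 - 4/3*γ12


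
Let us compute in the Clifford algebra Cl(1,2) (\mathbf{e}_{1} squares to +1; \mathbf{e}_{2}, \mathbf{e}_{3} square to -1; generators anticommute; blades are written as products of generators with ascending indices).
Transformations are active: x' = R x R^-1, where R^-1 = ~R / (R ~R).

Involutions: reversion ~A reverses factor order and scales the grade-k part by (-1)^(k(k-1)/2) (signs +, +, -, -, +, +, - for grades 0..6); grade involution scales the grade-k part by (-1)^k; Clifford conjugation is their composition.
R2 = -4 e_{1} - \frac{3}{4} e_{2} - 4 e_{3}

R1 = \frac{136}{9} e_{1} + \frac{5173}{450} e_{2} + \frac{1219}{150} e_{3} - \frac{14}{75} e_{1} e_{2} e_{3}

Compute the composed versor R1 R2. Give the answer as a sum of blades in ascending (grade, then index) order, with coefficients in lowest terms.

Distribute over the terms of R2 (each basis-blade product reordered to ascending indices, repeated generators contracted through their squares):
R1 (-4 e_{1}) = -\frac{544}{9} + \frac{10346}{225} e_{1} e_{2} + \frac{2438}{75} e_{1} e_{3} + \frac{56}{75} e_{2} e_{3}
R1 (-\frac{3}{4} e_{2}) = \frac{5173}{600} - \frac{34}{3} e_{1} e_{2} + \frac{7}{50} e_{1} e_{3} + \frac{1219}{200} e_{2} e_{3}
R1 (-4 e_{3}) = \frac{2438}{75} - \frac{56}{75} e_{1} e_{2} - \frac{544}{9} e_{1} e_{3} - \frac{10346}{225} e_{2} e_{3}
Summing the partial products and collecting blades:
Answer: -\frac{34769}{1800} + \frac{7628}{225} e_{1} e_{2} - \frac{12509}{450} e_{1} e_{3} - \frac{70453}{1800} e_{2} e_{3}


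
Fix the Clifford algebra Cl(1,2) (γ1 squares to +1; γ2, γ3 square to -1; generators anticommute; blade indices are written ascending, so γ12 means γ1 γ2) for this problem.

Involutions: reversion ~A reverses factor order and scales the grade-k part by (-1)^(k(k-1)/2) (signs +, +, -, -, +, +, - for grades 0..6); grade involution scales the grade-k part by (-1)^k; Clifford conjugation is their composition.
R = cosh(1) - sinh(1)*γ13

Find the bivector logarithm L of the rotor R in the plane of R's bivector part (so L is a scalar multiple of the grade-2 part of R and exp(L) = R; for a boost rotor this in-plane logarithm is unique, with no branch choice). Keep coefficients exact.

The scalar part of R is cosh(1), so cosh pins the rapidity up to sign — the sign comes from the bivector part; dividing that part by sinh of the rapidity yields the plane, and the in-plane L = rapidity * plane is unique because the two sign choices cancel.
Concretely: cosh(rapidity) = cosh(1) gives rapidity = ±1, and since rapidity/sinh(rapidity) is even the sign is immaterial: L = (rapidity/sinh(rapidity)) * <R>_2 = (1/sinh(1)) * <R>_2.
Answer: -γ13


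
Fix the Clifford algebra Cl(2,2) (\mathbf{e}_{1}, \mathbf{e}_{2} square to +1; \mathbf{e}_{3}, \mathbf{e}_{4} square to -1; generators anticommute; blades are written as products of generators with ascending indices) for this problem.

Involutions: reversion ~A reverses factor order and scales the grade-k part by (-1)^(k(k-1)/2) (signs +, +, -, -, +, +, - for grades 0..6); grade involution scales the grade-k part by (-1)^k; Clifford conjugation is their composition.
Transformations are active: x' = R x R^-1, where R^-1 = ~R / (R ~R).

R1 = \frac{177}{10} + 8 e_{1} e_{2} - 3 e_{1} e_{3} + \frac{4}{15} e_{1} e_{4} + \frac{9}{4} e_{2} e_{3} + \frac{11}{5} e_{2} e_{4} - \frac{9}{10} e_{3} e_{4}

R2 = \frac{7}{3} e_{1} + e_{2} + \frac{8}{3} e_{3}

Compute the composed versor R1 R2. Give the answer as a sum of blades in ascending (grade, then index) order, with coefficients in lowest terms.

Distribute over the terms of R2 (each basis-blade product reordered to ascending indices, repeated generators contracted through their squares):
R1 (\frac{7}{3} e_{1}) = \frac{413}{10} e_{1} - \frac{56}{3} e_{2} + 7 e_{3} - \frac{28}{45} e_{4} + \frac{21}{4} e_{1} e_{2} e_{3} + \frac{77}{15} e_{1} e_{2} e_{4} - \frac{21}{10} e_{1} e_{3} e_{4}
R1 (e_{2}) = 8 e_{1} + \frac{177}{10} e_{2} - \frac{9}{4} e_{3} - \frac{11}{5} e_{4} + 3 e_{1} e_{2} e_{3} - \frac{4}{15} e_{1} e_{2} e_{4} - \frac{9}{10} e_{2} e_{3} e_{4}
R1 (\frac{8}{3} e_{3}) = 8 e_{1} - 6 e_{2} + \frac{236}{5} e_{3} - \frac{12}{5} e_{4} + \frac{64}{3} e_{1} e_{2} e_{3} - \frac{32}{45} e_{1} e_{3} e_{4} - \frac{88}{15} e_{2} e_{3} e_{4}
Summing the partial products and collecting blades:
Answer: \frac{573}{10} e_{1} - \frac{209}{30} e_{2} + \frac{1039}{20} e_{3} - \frac{47}{9} e_{4} + \frac{355}{12} e_{1} e_{2} e_{3} + \frac{73}{15} e_{1} e_{2} e_{4} - \frac{253}{90} e_{1} e_{3} e_{4} - \frac{203}{30} e_{2} e_{3} e_{4}


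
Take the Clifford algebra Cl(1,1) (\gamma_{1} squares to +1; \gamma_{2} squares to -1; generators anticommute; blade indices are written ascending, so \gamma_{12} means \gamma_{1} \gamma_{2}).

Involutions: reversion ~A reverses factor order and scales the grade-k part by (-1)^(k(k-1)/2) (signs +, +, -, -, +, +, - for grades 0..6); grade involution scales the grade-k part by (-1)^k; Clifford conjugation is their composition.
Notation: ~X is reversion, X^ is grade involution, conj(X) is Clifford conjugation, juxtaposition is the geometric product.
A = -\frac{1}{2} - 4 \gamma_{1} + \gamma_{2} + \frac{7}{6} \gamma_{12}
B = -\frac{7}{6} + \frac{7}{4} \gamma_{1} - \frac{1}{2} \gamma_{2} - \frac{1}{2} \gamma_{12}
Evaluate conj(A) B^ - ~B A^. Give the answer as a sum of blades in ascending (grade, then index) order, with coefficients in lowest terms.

first term: -\frac{16}{3} - \frac{65}{24} \gamma_{1} - \frac{25}{8} \gamma_{2} + \frac{67}{36} \gamma_{12}
second term: \frac{23}{3} - \frac{45}{8} \gamma_{1} + \frac{35}{24} \gamma_{2} - \frac{49}{36} \gamma_{12}
Answer: -13 + \frac{35}{12} \gamma_{1} - \frac{55}{12} \gamma_{2} + \frac{29}{9} \gamma_{12}


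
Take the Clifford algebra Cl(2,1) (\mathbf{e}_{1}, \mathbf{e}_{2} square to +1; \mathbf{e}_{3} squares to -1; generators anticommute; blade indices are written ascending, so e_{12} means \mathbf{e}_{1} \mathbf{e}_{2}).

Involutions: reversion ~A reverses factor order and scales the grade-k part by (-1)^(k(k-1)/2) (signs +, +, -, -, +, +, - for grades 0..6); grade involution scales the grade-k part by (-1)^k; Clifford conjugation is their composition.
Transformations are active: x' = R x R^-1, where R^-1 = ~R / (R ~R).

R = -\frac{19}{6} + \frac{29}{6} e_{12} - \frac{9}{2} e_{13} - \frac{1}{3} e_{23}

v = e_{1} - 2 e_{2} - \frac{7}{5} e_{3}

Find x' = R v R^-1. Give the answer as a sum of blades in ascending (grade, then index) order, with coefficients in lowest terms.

~R = -\frac{19}{6} - \frac{29}{6} e_{12} + \frac{9}{2} e_{13} + \frac{1}{3} e_{23}, and R ~R = \frac{469}{36}, so R^-1 = ~R / (\frac{469}{36}).
R v = -\frac{287}{15} e_{1} + \frac{31}{30} e_{2} + \frac{124}{15} e_{3} - \frac{161}{10} e_{123}
Answer: \frac{501}{67} e_{1} + \frac{29594}{2345} e_{2} - \frac{6831}{469} e_{3}


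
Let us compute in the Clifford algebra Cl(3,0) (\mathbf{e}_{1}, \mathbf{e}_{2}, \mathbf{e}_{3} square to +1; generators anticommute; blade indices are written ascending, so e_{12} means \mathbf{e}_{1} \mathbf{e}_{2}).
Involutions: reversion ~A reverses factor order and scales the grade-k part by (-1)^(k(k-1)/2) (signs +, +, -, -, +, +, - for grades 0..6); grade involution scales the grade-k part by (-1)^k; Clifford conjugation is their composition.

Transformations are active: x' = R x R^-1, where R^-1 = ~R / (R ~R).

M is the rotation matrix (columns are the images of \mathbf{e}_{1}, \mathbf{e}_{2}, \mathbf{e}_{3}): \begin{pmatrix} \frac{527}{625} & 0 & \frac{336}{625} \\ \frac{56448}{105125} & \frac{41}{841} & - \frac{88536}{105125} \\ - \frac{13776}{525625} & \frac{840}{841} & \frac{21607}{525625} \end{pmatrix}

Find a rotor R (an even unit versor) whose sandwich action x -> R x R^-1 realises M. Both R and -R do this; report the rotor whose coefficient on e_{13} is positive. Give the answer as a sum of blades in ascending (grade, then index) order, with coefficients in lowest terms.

Method: write R = a + b12*e_{12} + b13*e_{13} + b23*e_{23} with a^2 + b12^2 + b13^2 + b23^2 = 1 (so R^-1 = ~R). Expanding the columns R e_j ~R gives tr M = 4a^2 - 1 and, from the antisymmetric part, M21 - M12 = -4a*b12, M13 - M31 = 4a*b13, M32 - M23 = -4a*b23.
Here tr M = \frac{490439}{525625}, so a^2 = (1 + tr M)/4 = \frac{254016}{525625} and a = ±\frac{504}{725}. Taking a = \frac{504}{725}: M21 - M12 = \frac{56448}{105125}, M13 - M31 = \frac{296352}{525625}, M32 - M23 = \frac{193536}{105125}, giving b12 = -\frac{28}{145}, b13 = \frac{147}{725}, b23 = -\frac{96}{145}, i.e. R = \frac{504}{725} - \frac{28}{145} e_{12} + \frac{147}{725} e_{13} - \frac{96}{145} e_{23}.
Its e_{13} coefficient is already positive.
Answer: \frac{504}{725} - \frac{28}{145} e_{12} + \frac{147}{725} e_{13} - \frac{96}{145} e_{23}. Sheet selection: the two-to-one cover makes ±R indistinguishable at the matrix level (trace \frac{490439}{525625}), so uniqueness comes from the required sign on e_{13}.
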